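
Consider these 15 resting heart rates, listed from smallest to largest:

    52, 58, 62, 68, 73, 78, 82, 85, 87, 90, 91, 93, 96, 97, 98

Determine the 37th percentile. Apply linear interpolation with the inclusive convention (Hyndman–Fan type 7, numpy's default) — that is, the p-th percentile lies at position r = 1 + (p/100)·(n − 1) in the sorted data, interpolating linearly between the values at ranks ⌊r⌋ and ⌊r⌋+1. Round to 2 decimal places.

n = 15.
r = 1 + (37/100)·(15 − 1) = 1 + 5.18 = 6.18.
Rank 6 is 78 and rank 7 is 82.
Interpolate: 78 + 0.18·(82 − 78) = 78 + 0.18·4 = 78.72.

78.72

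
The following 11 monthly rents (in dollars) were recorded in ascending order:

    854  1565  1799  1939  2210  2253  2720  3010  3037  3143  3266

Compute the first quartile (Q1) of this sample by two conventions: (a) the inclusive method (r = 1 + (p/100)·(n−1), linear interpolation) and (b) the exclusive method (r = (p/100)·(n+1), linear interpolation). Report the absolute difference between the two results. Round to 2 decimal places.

n = 11.
(a) r = 3.5; between ranks 3 (1799) and 4 (1939): 1869.
(b) r = 3 → value at rank 3 = 1799.
|1869 − 1799| = 70.

70.00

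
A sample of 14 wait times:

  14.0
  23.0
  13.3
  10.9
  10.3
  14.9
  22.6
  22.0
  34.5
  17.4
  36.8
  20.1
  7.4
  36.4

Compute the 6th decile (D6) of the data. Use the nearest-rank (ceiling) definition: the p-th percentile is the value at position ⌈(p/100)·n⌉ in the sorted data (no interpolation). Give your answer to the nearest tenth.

22.0

Sorted: 7.4, 10.3, 10.9, 13.3, 14.0, 14.9, 17.4, 20.1, 22.0, 22.6, 23.0, 34.5, 36.4, 36.8.
n = 14.
Position = ⌈60/100 · 14⌉ = ⌈8.4⌉ = 9.
The value at rank 9 is 22.0.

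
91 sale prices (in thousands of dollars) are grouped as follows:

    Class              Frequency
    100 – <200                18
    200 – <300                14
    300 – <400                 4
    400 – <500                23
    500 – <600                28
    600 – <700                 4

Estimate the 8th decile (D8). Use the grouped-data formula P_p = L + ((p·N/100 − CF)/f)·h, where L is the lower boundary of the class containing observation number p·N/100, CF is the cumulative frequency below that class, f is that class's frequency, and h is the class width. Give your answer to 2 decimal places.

549.29

N = 91; target position k = 80/100 · 91 = 72.8.
Cumulative frequencies: 18, 32, 36, 59, 87, 91.
Observation 72.8 falls in the class 500 – <600.
L = 500, CF = 59, f = 28, h = 100.
P80 = 500 + ((72.8 − 59)/28)·100 = 500 + 49.2857 = 549.286.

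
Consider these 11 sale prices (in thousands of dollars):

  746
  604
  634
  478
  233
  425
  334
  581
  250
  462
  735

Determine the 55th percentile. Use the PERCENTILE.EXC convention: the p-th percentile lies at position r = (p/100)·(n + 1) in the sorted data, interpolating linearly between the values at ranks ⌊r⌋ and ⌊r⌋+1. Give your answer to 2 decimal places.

Sorted: 233, 250, 334, 425, 462, 478, 581, 604, 634, 735, 746.
n = 11.
r = (55/100)·(11 + 1) = 6.6.
Rank 6 is 478 and rank 7 is 581.
Interpolate: 478 + 0.6·(581 − 478) = 478 + 0.6·103 = 539.8.

539.80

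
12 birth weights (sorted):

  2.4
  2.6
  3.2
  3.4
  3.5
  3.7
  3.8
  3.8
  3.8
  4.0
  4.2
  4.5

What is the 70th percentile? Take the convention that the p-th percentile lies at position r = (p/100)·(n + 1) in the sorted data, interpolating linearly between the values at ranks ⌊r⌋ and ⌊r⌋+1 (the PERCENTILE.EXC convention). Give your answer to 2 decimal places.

3.82

n = 12.
r = (70/100)·(12 + 1) = 9.1.
Rank 9 is 3.8 and rank 10 is 4.0.
Interpolate: 3.8 + 0.1·(4.0 − 3.8) = 3.8 + 0.1·0.2 = 3.82.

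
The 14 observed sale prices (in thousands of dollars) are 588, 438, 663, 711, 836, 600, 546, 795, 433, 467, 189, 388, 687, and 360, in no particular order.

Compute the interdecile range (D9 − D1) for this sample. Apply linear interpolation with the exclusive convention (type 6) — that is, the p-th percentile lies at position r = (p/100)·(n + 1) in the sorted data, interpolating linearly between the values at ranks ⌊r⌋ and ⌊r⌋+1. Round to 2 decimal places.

Sorted: 189, 360, 388, 433, 438, 467, 546, 588, 600, 663, 687, 711, 795, 836.
n = 14.
P10: r = 1.5; ranks 1–2 are 189, 360; interpolating gives 274.5.
P90: r = 13.5; ranks 13–14 are 795, 836; interpolating gives 815.5.
Difference: 815.5 − 274.5 = 541.

541.00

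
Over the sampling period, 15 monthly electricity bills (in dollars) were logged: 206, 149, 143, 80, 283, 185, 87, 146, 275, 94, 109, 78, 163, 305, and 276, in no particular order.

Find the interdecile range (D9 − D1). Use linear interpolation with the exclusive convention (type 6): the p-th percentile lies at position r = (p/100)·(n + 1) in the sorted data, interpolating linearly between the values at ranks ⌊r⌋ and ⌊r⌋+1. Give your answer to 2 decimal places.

212.60

Sorted: 78, 80, 87, 94, 109, 143, 146, 149, 163, 185, 206, 275, 276, 283, 305.
n = 15.
P10: r = 1.6; ranks 1–2 are 78, 80; interpolating gives 79.2.
P90: r = 14.4; ranks 14–15 are 283, 305; interpolating gives 291.8.
Difference: 291.8 − 79.2 = 212.6.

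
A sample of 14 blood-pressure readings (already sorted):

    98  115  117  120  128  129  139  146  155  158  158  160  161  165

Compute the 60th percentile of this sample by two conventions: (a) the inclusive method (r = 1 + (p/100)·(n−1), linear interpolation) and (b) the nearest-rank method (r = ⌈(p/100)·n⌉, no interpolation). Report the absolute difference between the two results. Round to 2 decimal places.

1.80

n = 14.
(a) r = 8.8; between ranks 8 (146) and 9 (155): 153.2.
(b) the nearest-rank method: rank 9 → 155.
|153.2 − 155| = 1.8.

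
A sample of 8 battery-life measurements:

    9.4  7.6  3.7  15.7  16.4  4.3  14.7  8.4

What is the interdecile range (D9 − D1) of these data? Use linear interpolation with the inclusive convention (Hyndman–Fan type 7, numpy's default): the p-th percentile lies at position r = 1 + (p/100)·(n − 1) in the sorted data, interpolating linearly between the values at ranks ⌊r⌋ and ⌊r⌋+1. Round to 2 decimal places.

Sorted: 3.7, 4.3, 7.6, 8.4, 9.4, 14.7, 15.7, 16.4.
n = 8.
P10: r = 1.7; ranks 1–2 are 3.7, 4.3; interpolating gives 4.12.
P90: r = 7.3; ranks 7–8 are 15.7, 16.4; interpolating gives 15.91.
Difference: 15.91 − 4.12 = 11.79.

11.79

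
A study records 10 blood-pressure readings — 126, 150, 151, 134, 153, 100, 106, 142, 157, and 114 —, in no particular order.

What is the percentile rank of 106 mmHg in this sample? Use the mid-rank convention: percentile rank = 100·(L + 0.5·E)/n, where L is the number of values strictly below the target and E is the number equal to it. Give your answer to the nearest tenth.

15.0

Sorted: 100, 106, 114, 126, 134, 142, 150, 151, 153, 157.
Count below 106: L = 1; count equal: E = 1; n = 10.
Percentile rank = 100·(1 + 0.5·1)/10 = 100·1.5/10 = 15.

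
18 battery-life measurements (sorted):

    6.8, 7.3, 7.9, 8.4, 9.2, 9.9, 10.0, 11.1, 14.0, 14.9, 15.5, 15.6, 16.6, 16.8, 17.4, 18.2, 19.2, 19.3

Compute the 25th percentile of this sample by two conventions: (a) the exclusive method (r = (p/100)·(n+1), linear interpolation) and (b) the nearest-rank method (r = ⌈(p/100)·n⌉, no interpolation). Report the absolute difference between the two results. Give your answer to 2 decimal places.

0.20

n = 18.
(a) r = 4.75; between ranks 4 (8.4) and 5 (9.2): 9.
(b) the nearest-rank method: rank 5 → 9.2.
|9 − 9.2| = 0.2.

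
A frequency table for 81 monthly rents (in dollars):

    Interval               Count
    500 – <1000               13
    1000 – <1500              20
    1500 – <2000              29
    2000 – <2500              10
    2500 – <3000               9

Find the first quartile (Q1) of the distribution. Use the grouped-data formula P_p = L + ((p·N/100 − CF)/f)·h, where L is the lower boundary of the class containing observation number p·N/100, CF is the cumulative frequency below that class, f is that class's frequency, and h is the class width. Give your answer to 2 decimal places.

1181.25

N = 81; target position k = 25/100 · 81 = 20.25.
Cumulative frequencies: 13, 33, 62, 72, 81.
Observation 20.25 falls in the class 1000 – <1500.
L = 1000, CF = 13, f = 20, h = 500.
P25 = 1000 + ((20.25 − 13)/20)·500 = 1000 + 181.25 = 1181.25.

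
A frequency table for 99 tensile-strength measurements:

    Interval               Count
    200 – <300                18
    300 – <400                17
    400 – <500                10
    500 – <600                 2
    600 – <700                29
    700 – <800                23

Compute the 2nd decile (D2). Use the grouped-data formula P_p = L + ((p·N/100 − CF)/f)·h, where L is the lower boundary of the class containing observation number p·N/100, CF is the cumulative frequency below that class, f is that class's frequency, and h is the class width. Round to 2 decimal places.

N = 99; target position k = 20/100 · 99 = 19.8.
Cumulative frequencies: 18, 35, 45, 47, 76, 99.
Observation 19.8 falls in the class 300 – <400.
L = 300, CF = 18, f = 17, h = 100.
P20 = 300 + ((19.8 − 18)/17)·100 = 300 + 10.5882 = 310.588.

310.59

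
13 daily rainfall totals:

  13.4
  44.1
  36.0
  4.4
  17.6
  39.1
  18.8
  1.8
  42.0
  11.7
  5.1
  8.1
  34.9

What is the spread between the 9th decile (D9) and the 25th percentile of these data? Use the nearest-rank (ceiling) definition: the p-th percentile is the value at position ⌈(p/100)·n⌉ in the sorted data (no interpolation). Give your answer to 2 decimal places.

Sorted: 1.8, 4.4, 5.1, 8.1, 11.7, 13.4, 17.6, 18.8, 34.9, 36.0, 39.1, 42.0, 44.1.
n = 13.
P25: rank ⌈25/100·13⌉ = 4 → 8.1.
P90: rank ⌈90/100·13⌉ = 12 → 42.
Difference: 42 − 8.1 = 33.9.

33.90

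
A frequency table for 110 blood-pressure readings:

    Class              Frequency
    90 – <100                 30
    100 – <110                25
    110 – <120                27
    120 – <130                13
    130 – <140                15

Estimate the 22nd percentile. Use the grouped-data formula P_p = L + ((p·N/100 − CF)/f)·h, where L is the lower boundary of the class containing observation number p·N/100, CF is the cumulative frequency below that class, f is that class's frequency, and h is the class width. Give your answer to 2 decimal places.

98.07

N = 110; target position k = 22/100 · 110 = 24.2.
Cumulative frequencies: 30, 55, 82, 95, 110.
Observation 24.2 falls in the class 90 – <100.
L = 90, CF = 0, f = 30, h = 10.
P22 = 90 + ((24.2 − 0)/30)·10 = 90 + 8.06667 = 98.0667.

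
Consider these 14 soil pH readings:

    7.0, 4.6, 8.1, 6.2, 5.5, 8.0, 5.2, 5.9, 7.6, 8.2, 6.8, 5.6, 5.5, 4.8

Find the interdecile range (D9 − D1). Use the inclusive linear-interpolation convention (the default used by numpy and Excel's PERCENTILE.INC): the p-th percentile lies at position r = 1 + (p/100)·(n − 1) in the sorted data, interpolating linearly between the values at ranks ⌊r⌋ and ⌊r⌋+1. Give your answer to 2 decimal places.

3.15

Sorted: 4.6, 4.8, 5.2, 5.5, 5.5, 5.6, 5.9, 6.2, 6.8, 7.0, 7.6, 8.0, 8.1, 8.2.
n = 14.
P10: r = 2.3; ranks 2–3 are 4.8, 5.2; interpolating gives 4.92.
P90: r = 12.7; ranks 12–13 are 8.0, 8.1; interpolating gives 8.07.
Difference: 8.07 − 4.92 = 3.15.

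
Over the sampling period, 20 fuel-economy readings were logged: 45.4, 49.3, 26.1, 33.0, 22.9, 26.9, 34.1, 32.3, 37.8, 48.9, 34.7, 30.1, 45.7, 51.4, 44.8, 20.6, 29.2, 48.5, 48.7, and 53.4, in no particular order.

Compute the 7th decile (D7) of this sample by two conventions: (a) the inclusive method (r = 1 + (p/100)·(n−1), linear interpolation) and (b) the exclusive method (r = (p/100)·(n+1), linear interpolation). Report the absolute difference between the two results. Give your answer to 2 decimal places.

Sorted: 20.6, 22.9, 26.1, 26.9, 29.2, 30.1, 32.3, 33.0, 34.1, 34.7, 37.8, 44.8, 45.4, 45.7, 48.5, 48.7, 48.9, 49.3, 51.4, 53.4.
n = 20.
(a) r = 14.3; between ranks 14 (45.7) and 15 (48.5): 46.54.
(b) r = 14.7; between ranks 14 (45.7) and 15 (48.5): 47.66.
|46.54 − 47.66| = 1.12.

1.12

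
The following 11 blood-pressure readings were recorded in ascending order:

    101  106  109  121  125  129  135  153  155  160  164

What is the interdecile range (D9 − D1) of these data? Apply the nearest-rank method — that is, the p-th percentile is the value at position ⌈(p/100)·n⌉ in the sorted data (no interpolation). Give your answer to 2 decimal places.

n = 11.
P10: rank ⌈10/100·11⌉ = 2 → 106.
P90: rank ⌈90/100·11⌉ = 10 → 160.
Difference: 160 − 106 = 54.

54.00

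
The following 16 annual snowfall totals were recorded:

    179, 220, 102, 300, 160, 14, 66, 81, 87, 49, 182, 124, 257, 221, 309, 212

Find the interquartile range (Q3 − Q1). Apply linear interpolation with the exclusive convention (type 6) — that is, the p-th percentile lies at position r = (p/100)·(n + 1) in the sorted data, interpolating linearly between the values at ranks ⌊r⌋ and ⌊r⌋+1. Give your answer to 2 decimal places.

Sorted: 14, 49, 66, 81, 87, 102, 124, 160, 179, 182, 212, 220, 221, 257, 300, 309.
n = 16.
P25: r = 4.25; ranks 4–5 are 81, 87; interpolating gives 82.5.
P75: r = 12.75; ranks 12–13 are 220, 221; interpolating gives 220.75.
Difference: 220.75 − 82.5 = 138.25.

138.25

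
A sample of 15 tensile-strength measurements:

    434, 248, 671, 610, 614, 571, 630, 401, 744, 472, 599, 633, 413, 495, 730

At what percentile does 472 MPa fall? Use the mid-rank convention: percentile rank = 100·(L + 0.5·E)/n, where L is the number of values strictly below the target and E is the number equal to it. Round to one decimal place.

30.0

Sorted: 248, 401, 413, 434, 472, 495, 571, 599, 610, 614, 630, 633, 671, 730, 744.
Count below 472: L = 4; count equal: E = 1; n = 15.
Percentile rank = 100·(4 + 0.5·1)/15 = 100·4.5/15 = 30.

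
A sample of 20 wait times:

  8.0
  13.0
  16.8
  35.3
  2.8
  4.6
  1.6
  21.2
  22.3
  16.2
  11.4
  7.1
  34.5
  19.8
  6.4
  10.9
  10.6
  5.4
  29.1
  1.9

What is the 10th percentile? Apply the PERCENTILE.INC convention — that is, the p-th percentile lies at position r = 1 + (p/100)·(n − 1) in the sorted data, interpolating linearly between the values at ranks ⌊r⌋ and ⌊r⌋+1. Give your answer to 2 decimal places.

Sorted: 1.6, 1.9, 2.8, 4.6, 5.4, 6.4, 7.1, 8.0, 10.6, 10.9, 11.4, 13.0, 16.2, 16.8, 19.8, 21.2, 22.3, 29.1, 34.5, 35.3.
n = 20.
r = 1 + (10/100)·(20 − 1) = 1 + 1.9 = 2.9.
Rank 2 is 1.9 and rank 3 is 2.8.
Interpolate: 1.9 + 0.9·(2.8 − 1.9) = 1.9 + 0.9·0.9 = 2.71.

2.71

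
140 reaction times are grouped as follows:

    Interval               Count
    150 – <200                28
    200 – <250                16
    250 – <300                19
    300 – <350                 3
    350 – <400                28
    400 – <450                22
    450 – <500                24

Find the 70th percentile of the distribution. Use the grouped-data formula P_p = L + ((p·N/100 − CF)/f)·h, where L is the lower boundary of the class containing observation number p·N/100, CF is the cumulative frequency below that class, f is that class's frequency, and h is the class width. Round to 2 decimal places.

409.09

N = 140; target position k = 70/100 · 140 = 98.
Cumulative frequencies: 28, 44, 63, 66, 94, 116, 140.
Observation 98 falls in the class 400 – <450.
L = 400, CF = 94, f = 22, h = 50.
P70 = 400 + ((98 − 94)/22)·50 = 400 + 9.09091 = 409.091.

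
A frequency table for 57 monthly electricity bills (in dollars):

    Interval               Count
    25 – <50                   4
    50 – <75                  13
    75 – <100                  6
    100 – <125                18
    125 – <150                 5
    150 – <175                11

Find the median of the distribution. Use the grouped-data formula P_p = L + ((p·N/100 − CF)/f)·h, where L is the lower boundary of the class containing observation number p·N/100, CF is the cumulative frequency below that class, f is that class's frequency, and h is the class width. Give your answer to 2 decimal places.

N = 57; target position k = 50/100 · 57 = 28.5.
Cumulative frequencies: 4, 17, 23, 41, 46, 57.
Observation 28.5 falls in the class 100 – <125.
L = 100, CF = 23, f = 18, h = 25.
P50 = 100 + ((28.5 − 23)/18)·25 = 100 + 7.63889 = 107.639.

107.64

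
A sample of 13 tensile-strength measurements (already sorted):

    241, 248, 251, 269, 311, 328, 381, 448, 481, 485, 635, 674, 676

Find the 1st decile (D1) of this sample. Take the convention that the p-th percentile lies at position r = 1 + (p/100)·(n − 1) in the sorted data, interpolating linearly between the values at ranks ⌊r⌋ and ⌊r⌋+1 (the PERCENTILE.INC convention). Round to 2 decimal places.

n = 13.
r = 1 + (10/100)·(13 − 1) = 1 + 1.2 = 2.2.
Rank 2 is 248 and rank 3 is 251.
Interpolate: 248 + 0.2·(251 − 248) = 248 + 0.2·3 = 248.6.

248.60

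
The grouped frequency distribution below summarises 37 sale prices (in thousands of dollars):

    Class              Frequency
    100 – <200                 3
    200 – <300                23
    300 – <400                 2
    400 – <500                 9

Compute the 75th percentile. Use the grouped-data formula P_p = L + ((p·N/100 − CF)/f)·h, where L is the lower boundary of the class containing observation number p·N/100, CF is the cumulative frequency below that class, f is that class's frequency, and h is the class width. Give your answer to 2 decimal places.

N = 37; target position k = 75/100 · 37 = 27.75.
Cumulative frequencies: 3, 26, 28, 37.
Observation 27.75 falls in the class 300 – <400.
L = 300, CF = 26, f = 2, h = 100.
P75 = 300 + ((27.75 − 26)/2)·100 = 300 + 87.5 = 387.5.

387.50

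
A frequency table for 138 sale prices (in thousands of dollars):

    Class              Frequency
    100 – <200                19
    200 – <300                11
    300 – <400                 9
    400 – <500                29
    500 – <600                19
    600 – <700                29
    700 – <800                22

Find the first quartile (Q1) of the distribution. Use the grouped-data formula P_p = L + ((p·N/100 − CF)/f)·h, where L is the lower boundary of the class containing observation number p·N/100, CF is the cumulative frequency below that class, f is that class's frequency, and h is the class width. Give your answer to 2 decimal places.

N = 138; target position k = 25/100 · 138 = 34.5.
Cumulative frequencies: 19, 30, 39, 68, 87, 116, 138.
Observation 34.5 falls in the class 300 – <400.
L = 300, CF = 30, f = 9, h = 100.
P25 = 300 + ((34.5 − 30)/9)·100 = 300 + 50 = 350.

350.00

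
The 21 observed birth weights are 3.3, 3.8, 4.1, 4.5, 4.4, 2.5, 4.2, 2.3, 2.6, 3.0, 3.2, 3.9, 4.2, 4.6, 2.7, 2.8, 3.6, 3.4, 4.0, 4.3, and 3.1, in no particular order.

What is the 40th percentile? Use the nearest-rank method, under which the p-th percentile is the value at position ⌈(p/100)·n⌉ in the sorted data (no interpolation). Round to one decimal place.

Sorted: 2.3, 2.5, 2.6, 2.7, 2.8, 3.0, 3.1, 3.2, 3.3, 3.4, 3.6, 3.8, 3.9, 4.0, 4.1, 4.2, 4.2, 4.3, 4.4, 4.5, 4.6.
n = 21.
Position = ⌈40/100 · 21⌉ = ⌈8.4⌉ = 9.
The value at rank 9 is 3.3.

3.3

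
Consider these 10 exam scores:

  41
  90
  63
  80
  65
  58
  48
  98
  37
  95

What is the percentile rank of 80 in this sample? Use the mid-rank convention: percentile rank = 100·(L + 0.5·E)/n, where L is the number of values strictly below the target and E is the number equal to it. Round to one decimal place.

65.0

Sorted: 37, 41, 48, 58, 63, 65, 80, 90, 95, 98.
Count below 80: L = 6; count equal: E = 1; n = 10.
Percentile rank = 100·(6 + 0.5·1)/10 = 100·6.5/10 = 65.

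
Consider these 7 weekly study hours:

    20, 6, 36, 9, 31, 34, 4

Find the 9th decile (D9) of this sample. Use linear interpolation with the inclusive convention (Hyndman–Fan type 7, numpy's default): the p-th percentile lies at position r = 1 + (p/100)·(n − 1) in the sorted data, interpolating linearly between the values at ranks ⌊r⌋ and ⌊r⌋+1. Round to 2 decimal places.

34.80

Sorted: 4, 6, 9, 20, 31, 34, 36.
n = 7.
r = 1 + (90/100)·(7 − 1) = 1 + 5.4 = 6.4.
Rank 6 is 34 and rank 7 is 36.
Interpolate: 34 + 0.4·(36 − 34) = 34 + 0.4·2 = 34.8.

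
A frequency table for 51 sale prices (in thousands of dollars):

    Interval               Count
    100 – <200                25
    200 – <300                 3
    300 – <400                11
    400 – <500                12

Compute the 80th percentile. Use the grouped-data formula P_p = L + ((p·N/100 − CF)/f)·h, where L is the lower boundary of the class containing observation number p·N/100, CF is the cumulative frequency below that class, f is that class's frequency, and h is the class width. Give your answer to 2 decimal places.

N = 51; target position k = 80/100 · 51 = 40.8.
Cumulative frequencies: 25, 28, 39, 51.
Observation 40.8 falls in the class 400 – <500.
L = 400, CF = 39, f = 12, h = 100.
P80 = 400 + ((40.8 − 39)/12)·100 = 400 + 15 = 415.

415.00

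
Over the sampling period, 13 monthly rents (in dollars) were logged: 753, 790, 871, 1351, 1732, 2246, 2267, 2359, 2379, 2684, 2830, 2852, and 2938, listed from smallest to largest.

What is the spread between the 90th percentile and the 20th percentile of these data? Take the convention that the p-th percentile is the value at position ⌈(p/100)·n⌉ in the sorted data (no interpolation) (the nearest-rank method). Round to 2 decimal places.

n = 13.
P20: rank ⌈20/100·13⌉ = 3 → 871.
P90: rank ⌈90/100·13⌉ = 12 → 2852.
Difference: 2852 − 871 = 1981.

1981.00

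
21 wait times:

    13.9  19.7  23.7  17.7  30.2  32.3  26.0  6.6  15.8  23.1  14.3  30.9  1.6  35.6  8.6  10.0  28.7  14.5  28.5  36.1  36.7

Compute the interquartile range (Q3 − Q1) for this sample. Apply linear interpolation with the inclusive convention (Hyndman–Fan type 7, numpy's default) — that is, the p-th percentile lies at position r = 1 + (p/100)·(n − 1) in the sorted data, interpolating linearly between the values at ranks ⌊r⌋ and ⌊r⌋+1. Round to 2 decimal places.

Sorted: 1.6, 6.6, 8.6, 10.0, 13.9, 14.3, 14.5, 15.8, 17.7, 19.7, 23.1, 23.7, 26.0, 28.5, 28.7, 30.2, 30.9, 32.3, 35.6, 36.1, 36.7.
n = 21.
P25: r = 6 (integer) → 14.3.
P75: r = 16 (integer) → 30.2.
Difference: 30.2 − 14.3 = 15.9.

15.90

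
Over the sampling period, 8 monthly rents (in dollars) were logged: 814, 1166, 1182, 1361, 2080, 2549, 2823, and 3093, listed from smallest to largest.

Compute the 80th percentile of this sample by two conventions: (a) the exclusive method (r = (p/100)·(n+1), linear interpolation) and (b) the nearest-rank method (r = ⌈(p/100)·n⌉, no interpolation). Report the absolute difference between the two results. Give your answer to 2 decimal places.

54.00

n = 8.
(a) r = 7.2; between ranks 7 (2823) and 8 (3093): 2877.
(b) the nearest-rank method: rank 7 → 2823.
|2877 − 2823| = 54.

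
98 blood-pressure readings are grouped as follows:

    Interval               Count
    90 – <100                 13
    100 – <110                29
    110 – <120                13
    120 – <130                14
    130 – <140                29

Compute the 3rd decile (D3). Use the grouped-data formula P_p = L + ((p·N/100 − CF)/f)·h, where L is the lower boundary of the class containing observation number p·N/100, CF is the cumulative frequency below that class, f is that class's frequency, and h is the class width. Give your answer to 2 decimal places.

N = 98; target position k = 30/100 · 98 = 29.4.
Cumulative frequencies: 13, 42, 55, 69, 98.
Observation 29.4 falls in the class 100 – <110.
L = 100, CF = 13, f = 29, h = 10.
P30 = 100 + ((29.4 − 13)/29)·10 = 100 + 5.65517 = 105.655.

105.66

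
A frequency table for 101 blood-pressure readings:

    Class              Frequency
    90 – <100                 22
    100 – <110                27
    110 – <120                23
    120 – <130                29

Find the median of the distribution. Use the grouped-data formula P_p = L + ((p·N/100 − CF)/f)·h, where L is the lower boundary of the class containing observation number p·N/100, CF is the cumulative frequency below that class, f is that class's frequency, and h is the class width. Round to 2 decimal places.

110.65

N = 101; target position k = 50/100 · 101 = 50.5.
Cumulative frequencies: 22, 49, 72, 101.
Observation 50.5 falls in the class 110 – <120.
L = 110, CF = 49, f = 23, h = 10.
P50 = 110 + ((50.5 − 49)/23)·10 = 110 + 0.652174 = 110.652.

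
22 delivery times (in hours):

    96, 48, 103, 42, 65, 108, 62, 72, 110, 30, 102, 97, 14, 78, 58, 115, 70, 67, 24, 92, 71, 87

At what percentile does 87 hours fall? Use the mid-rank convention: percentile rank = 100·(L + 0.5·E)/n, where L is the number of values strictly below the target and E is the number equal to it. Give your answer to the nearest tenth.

61.4

Sorted: 14, 24, 30, 42, 48, 58, 62, 65, 67, 70, 71, 72, 78, 87, 92, 96, 97, 102, 103, 108, 110, 115.
Count below 87: L = 13; count equal: E = 1; n = 22.
Percentile rank = 100·(13 + 0.5·1)/22 = 100·13.5/22 = 61.36.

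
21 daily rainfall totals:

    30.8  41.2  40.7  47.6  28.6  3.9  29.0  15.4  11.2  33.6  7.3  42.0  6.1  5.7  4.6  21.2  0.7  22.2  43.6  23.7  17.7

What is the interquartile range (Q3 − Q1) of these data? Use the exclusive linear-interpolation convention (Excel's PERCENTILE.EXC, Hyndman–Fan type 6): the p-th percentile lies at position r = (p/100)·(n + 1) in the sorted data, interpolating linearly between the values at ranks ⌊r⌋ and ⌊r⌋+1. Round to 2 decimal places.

30.45

Sorted: 0.7, 3.9, 4.6, 5.7, 6.1, 7.3, 11.2, 15.4, 17.7, 21.2, 22.2, 23.7, 28.6, 29.0, 30.8, 33.6, 40.7, 41.2, 42.0, 43.6, 47.6.
n = 21.
P25: r = 5.5; ranks 5–6 are 6.1, 7.3; interpolating gives 6.7.
P75: r = 16.5; ranks 16–17 are 33.6, 40.7; interpolating gives 37.15.
Difference: 37.15 − 6.7 = 30.45.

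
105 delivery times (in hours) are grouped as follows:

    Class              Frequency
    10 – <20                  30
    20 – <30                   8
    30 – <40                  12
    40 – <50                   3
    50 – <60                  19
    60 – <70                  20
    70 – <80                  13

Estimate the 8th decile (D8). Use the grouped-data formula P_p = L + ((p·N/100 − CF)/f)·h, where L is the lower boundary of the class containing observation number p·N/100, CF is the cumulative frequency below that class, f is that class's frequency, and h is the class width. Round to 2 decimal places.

66.00

N = 105; target position k = 80/100 · 105 = 84.
Cumulative frequencies: 30, 38, 50, 53, 72, 92, 105.
Observation 84 falls in the class 60 – <70.
L = 60, CF = 72, f = 20, h = 10.
P80 = 60 + ((84 − 72)/20)·10 = 60 + 6 = 66.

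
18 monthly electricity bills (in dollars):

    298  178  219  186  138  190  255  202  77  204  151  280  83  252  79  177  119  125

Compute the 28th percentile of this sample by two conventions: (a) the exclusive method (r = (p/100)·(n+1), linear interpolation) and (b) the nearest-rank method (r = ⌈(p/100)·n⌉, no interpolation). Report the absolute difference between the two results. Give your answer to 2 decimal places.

Sorted: 77, 79, 83, 119, 125, 138, 151, 177, 178, 186, 190, 202, 204, 219, 252, 255, 280, 298.
n = 18.
(a) r = 5.32; between ranks 5 (125) and 6 (138): 129.16.
(b) the nearest-rank method: rank 6 → 138.
|129.16 − 138| = 8.84.

8.84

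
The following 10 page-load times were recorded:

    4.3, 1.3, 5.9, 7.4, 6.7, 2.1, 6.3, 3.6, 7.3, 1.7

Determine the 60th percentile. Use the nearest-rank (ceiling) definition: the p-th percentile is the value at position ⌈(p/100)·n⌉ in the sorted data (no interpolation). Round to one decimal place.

5.9

Sorted: 1.3, 1.7, 2.1, 3.6, 4.3, 5.9, 6.3, 6.7, 7.3, 7.4.
n = 10.
Position = ⌈60/100 · 10⌉ = ⌈6⌉ = 6.
The value at rank 6 is 5.9.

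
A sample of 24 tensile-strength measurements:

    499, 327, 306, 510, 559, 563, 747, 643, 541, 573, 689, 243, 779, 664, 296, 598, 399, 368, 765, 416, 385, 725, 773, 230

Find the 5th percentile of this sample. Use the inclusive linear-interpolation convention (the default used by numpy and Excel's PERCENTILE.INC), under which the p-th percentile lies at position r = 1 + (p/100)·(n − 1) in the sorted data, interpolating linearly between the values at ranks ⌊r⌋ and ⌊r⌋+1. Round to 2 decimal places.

250.95

Sorted: 230, 243, 296, 306, 327, 368, 385, 399, 416, 499, 510, 541, 559, 563, 573, 598, 643, 664, 689, 725, 747, 765, 773, 779.
n = 24.
r = 1 + (5/100)·(24 − 1) = 1 + 1.15 = 2.15.
Rank 2 is 243 and rank 3 is 296.
Interpolate: 243 + 0.15·(296 − 243) = 243 + 0.15·53 = 250.95.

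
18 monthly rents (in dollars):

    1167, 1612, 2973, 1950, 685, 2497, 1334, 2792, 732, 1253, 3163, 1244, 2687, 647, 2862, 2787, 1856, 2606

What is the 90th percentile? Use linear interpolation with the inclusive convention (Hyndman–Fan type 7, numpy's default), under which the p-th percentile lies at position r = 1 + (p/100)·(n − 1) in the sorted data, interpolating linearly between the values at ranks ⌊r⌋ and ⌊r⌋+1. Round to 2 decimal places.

Sorted: 647, 685, 732, 1167, 1244, 1253, 1334, 1612, 1856, 1950, 2497, 2606, 2687, 2787, 2792, 2862, 2973, 3163.
n = 18.
r = 1 + (90/100)·(18 − 1) = 1 + 15.3 = 16.3.
Rank 16 is 2862 and rank 17 is 2973.
Interpolate: 2862 + 0.3·(2973 − 2862) = 2862 + 0.3·111 = 2895.3.

2895.30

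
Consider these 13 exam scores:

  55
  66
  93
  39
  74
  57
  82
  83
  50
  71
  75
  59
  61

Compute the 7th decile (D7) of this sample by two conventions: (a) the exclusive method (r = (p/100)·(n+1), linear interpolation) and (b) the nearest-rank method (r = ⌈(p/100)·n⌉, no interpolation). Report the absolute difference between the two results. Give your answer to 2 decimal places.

0.20

Sorted: 39, 50, 55, 57, 59, 61, 66, 71, 74, 75, 82, 83, 93.
n = 13.
(a) r = 9.8; between ranks 9 (74) and 10 (75): 74.8.
(b) the nearest-rank method: rank 10 → 75.
|74.8 − 75| = 0.2.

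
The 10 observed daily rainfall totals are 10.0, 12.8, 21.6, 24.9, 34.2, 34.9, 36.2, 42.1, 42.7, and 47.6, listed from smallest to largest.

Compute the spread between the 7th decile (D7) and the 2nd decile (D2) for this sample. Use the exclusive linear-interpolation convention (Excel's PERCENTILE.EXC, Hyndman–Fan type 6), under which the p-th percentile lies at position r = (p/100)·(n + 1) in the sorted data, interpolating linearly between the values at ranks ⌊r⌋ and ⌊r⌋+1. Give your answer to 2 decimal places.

25.77

n = 10.
P20: r = 2.2; ranks 2–3 are 12.8, 21.6; interpolating gives 14.56.
P70: r = 7.7; ranks 7–8 are 36.2, 42.1; interpolating gives 40.33.
Difference: 40.33 − 14.56 = 25.77.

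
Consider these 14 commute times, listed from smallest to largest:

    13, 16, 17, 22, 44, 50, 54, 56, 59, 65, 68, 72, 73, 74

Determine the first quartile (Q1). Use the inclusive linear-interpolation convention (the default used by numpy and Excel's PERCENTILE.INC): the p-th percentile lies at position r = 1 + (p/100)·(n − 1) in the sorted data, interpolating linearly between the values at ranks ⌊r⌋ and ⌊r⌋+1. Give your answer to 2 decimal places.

n = 14.
r = 1 + (25/100)·(14 − 1) = 1 + 3.25 = 4.25.
Rank 4 is 22 and rank 5 is 44.
Interpolate: 22 + 0.25·(44 − 22) = 22 + 0.25·22 = 27.5.

27.50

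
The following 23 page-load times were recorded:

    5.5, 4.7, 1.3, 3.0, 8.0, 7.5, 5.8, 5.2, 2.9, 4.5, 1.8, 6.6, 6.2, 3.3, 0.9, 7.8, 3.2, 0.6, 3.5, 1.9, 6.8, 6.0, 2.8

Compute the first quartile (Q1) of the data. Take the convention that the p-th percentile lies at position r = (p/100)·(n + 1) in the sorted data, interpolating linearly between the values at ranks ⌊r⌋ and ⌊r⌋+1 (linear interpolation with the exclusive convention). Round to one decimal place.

2.8

Sorted: 0.6, 0.9, 1.3, 1.8, 1.9, 2.8, 2.9, 3.0, 3.2, 3.3, 3.5, 4.5, 4.7, 5.2, 5.5, 5.8, 6.0, 6.2, 6.6, 6.8, 7.5, 7.8, 8.0.
n = 23.
r = (25/100)·(23 + 1) = 6.
r is an integer, so P25 is the value at rank 6: 2.8.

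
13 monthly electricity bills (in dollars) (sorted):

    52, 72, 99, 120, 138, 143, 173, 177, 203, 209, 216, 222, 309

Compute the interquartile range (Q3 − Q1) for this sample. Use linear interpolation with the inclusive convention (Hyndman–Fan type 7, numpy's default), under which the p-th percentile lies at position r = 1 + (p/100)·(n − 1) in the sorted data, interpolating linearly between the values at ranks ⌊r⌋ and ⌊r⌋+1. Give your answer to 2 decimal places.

89.00

n = 13.
P25: r = 4 (integer) → 120.
P75: r = 10 (integer) → 209.
Difference: 209 − 120 = 89.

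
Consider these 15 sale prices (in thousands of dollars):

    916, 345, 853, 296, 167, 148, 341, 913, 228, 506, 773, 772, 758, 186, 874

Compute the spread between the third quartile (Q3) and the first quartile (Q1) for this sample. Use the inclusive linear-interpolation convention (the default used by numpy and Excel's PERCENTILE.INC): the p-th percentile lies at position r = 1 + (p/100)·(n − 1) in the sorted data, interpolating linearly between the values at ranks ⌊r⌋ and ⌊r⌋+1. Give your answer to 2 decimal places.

Sorted: 148, 167, 186, 228, 296, 341, 345, 506, 758, 772, 773, 853, 874, 913, 916.
n = 15.
P25: r = 4.5; ranks 4–5 are 228, 296; interpolating gives 262.
P75: r = 11.5; ranks 11–12 are 773, 853; interpolating gives 813.
Difference: 813 − 262 = 551.

551.00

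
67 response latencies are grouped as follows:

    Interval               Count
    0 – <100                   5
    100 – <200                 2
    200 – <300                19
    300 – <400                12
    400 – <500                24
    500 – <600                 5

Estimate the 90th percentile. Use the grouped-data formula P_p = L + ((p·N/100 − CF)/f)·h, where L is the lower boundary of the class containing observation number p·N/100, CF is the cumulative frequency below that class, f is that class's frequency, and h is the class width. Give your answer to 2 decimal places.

N = 67; target position k = 90/100 · 67 = 60.3.
Cumulative frequencies: 5, 7, 26, 38, 62, 67.
Observation 60.3 falls in the class 400 – <500.
L = 400, CF = 38, f = 24, h = 100.
P90 = 400 + ((60.3 − 38)/24)·100 = 400 + 92.9167 = 492.917.

492.92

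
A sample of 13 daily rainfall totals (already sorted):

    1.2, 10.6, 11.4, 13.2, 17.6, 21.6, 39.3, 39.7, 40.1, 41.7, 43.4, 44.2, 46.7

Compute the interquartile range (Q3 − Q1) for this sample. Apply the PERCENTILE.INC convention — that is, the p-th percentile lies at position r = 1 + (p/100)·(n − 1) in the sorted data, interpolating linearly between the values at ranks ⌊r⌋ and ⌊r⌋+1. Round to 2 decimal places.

n = 13.
P25: r = 4 (integer) → 13.2.
P75: r = 10 (integer) → 41.7.
Difference: 41.7 − 13.2 = 28.5.

28.50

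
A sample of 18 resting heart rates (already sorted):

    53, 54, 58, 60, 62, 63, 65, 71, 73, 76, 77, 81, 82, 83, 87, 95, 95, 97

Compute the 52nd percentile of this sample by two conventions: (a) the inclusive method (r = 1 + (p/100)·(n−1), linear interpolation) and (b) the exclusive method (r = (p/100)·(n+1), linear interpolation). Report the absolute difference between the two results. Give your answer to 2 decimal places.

0.12

n = 18.
(a) r = 9.84; between ranks 9 (73) and 10 (76): 75.52.
(b) r = 9.88; between ranks 9 (73) and 10 (76): 75.64.
|75.52 − 75.64| = 0.12.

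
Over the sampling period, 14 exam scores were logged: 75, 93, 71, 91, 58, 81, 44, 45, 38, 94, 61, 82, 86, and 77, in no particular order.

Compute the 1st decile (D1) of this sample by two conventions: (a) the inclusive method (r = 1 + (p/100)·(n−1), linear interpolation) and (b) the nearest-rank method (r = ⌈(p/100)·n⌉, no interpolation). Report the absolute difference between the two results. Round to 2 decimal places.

0.30

Sorted: 38, 44, 45, 58, 61, 71, 75, 77, 81, 82, 86, 91, 93, 94.
n = 14.
(a) r = 2.3; between ranks 2 (44) and 3 (45): 44.3.
(b) the nearest-rank method: rank 2 → 44.
|44.3 − 44| = 0.3.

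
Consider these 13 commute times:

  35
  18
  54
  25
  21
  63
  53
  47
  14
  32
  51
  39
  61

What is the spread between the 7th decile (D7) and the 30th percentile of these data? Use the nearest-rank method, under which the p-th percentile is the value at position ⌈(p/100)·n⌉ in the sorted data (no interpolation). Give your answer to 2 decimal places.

28.00

Sorted: 14, 18, 21, 25, 32, 35, 39, 47, 51, 53, 54, 61, 63.
n = 13.
P30: rank ⌈30/100·13⌉ = 4 → 25.
P70: rank ⌈70/100·13⌉ = 10 → 53.
Difference: 53 − 25 = 28.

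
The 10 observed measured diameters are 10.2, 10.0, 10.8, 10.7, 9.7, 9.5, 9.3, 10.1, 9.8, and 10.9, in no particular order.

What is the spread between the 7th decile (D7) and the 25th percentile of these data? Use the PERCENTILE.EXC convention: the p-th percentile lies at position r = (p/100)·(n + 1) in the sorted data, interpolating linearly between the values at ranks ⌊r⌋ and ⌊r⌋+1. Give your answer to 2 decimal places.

Sorted: 9.3, 9.5, 9.7, 9.8, 10.0, 10.1, 10.2, 10.7, 10.8, 10.9.
n = 10.
P25: r = 2.75; ranks 2–3 are 9.5, 9.7; interpolating gives 9.65.
P70: r = 7.7; ranks 7–8 are 10.2, 10.7; interpolating gives 10.55.
Difference: 10.55 − 9.65 = 0.9.

0.90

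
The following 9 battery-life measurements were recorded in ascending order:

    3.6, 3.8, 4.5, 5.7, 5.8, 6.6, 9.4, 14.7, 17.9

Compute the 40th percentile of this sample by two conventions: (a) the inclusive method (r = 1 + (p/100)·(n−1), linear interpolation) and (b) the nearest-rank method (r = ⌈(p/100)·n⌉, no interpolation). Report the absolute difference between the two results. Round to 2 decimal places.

n = 9.
(a) r = 4.2; between ranks 4 (5.7) and 5 (5.8): 5.72.
(b) the nearest-rank method: rank 4 → 5.7.
|5.72 − 5.7| = 0.02.

0.02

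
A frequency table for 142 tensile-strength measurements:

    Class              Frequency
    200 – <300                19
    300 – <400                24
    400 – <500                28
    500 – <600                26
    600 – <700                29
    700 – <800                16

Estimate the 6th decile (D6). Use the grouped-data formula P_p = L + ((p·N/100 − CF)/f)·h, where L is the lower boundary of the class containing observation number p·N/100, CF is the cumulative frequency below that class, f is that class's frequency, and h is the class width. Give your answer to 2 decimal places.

N = 142; target position k = 60/100 · 142 = 85.2.
Cumulative frequencies: 19, 43, 71, 97, 126, 142.
Observation 85.2 falls in the class 500 – <600.
L = 500, CF = 71, f = 26, h = 100.
P60 = 500 + ((85.2 − 71)/26)·100 = 500 + 54.6154 = 554.615.

554.62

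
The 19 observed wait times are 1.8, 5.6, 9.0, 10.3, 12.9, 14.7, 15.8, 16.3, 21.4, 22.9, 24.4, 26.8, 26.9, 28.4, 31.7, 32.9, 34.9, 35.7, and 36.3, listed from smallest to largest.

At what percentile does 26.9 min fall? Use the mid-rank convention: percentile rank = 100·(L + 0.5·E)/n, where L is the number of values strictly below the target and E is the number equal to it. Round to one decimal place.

Count below 26.9: L = 12; count equal: E = 1; n = 19.
Percentile rank = 100·(12 + 0.5·1)/19 = 100·12.5/19 = 65.79.

65.8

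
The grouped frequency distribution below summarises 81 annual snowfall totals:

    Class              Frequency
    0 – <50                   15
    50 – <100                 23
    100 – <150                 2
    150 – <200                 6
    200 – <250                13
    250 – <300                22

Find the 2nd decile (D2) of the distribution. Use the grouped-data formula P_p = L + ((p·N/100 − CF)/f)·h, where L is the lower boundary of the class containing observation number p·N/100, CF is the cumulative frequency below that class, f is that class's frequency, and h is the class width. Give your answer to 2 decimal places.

52.61

N = 81; target position k = 20/100 · 81 = 16.2.
Cumulative frequencies: 15, 38, 40, 46, 59, 81.
Observation 16.2 falls in the class 50 – <100.
L = 50, CF = 15, f = 23, h = 50.
P20 = 50 + ((16.2 − 15)/23)·50 = 50 + 2.6087 = 52.6087.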